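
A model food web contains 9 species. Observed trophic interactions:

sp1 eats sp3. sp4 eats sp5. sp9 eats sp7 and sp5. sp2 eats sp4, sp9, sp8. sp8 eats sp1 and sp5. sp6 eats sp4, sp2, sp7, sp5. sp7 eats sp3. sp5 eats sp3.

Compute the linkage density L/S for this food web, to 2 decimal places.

There are L = 15 links among S = 9 species.
L/S = 15/9 = 1.6667 ≈ 1.67.

L/S = 1.67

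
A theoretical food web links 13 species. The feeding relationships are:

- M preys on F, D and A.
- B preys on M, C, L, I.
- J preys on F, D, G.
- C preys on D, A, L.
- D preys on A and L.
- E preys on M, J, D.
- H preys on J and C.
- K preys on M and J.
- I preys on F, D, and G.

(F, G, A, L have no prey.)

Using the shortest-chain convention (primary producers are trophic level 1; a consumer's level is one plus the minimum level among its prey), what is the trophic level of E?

F is a producer → level 1.
M eats F → level 2.
E eats M → level 3.
No prey of E is below level 2, so 3 is the minimum.

Trophic level 3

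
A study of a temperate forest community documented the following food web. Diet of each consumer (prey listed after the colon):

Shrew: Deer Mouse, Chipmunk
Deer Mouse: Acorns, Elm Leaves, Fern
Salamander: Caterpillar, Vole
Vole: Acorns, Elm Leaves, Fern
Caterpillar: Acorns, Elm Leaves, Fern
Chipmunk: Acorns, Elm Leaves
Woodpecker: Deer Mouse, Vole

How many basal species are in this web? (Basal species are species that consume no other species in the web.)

Basal species (no prey listed): Acorns, Elm Leaves, Fern.
Count: 3.

3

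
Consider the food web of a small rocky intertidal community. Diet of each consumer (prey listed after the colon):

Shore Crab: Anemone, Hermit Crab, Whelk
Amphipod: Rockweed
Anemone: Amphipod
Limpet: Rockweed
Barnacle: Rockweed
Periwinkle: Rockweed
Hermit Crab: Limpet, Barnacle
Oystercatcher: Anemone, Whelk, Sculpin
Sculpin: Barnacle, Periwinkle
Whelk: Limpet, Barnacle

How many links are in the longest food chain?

One longest chain: Rockweed → Barnacle → Sculpin → Oystercatcher.
It has 4 species and 3 links.

3 links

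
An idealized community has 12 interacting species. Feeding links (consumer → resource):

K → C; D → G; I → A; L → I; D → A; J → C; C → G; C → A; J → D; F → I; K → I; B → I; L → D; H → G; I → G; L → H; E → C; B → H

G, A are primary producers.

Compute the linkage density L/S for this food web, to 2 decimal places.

There are L = 18 links among S = 12 species.
L/S = 18/12 = 1.5000 ≈ 1.50.

L/S = 1.50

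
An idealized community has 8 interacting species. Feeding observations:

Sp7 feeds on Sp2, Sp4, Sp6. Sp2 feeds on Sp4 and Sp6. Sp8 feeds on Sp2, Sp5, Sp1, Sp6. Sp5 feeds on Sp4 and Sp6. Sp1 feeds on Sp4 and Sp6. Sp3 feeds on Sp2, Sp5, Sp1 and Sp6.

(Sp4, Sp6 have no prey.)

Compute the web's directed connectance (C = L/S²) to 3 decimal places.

The web has S = 8 species and L = 17 feeding links.
C = L / S² = 17 / 64 = 0.2656 ≈ 0.266.

C = 0.266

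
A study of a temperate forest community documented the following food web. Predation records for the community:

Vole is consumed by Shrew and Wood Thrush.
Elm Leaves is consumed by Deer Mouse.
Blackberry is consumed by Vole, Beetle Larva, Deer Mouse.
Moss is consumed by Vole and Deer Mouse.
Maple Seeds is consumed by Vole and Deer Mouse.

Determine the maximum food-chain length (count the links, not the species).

2 links

One longest chain: Blackberry → Vole → Wood Thrush.
It has 3 species and 2 links.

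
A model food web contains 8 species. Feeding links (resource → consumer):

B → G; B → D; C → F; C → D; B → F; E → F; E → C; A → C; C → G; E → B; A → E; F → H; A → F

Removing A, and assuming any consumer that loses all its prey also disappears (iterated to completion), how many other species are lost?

7

Remove A.
Round 1: E (all prey gone) → extinct.
Round 2: C (all prey gone), B (all prey gone) → extinct.
Round 3: F (all prey gone), D (all prey gone), G (all prey gone) → extinct.
Round 4: H (all prey gone) → extinct.
No further losses. Total secondary extinctions: 7.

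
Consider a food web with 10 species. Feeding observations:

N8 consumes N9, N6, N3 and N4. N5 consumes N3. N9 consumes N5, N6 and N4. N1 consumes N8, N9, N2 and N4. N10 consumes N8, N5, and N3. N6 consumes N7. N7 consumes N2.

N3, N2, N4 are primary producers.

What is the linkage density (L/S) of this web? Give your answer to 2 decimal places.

There are L = 17 links among S = 10 species.
L/S = 17/10 = 1.7000 ≈ 1.70.

L/S = 1.70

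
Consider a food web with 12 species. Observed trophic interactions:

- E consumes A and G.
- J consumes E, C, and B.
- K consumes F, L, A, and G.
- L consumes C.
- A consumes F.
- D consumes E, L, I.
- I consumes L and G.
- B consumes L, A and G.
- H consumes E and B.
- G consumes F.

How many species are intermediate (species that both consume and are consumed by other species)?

Intermediate species (has both prey and predators): L, G, A, I, B, E.
Count: 6.

6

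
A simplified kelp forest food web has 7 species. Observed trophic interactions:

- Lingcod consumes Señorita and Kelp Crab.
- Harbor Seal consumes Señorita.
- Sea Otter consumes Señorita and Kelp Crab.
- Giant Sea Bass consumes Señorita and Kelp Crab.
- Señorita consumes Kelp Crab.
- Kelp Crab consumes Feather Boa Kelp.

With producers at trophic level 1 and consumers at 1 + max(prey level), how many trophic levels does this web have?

Producers (level 1): Feather Boa Kelp.
Feather Boa Kelp → Kelp Crab → Señorita → Harbor Seal gives Harbor Seal level 4.
No species has a prey at level 4, so no species reaches level 5.

4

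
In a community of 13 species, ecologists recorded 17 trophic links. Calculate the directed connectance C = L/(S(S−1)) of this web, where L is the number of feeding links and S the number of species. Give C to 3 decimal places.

C = 0.109

The web has S = 13 species and L = 17 feeding links.
C = L / (S(S−1)) = 17 / 156 = 0.1090 ≈ 0.109.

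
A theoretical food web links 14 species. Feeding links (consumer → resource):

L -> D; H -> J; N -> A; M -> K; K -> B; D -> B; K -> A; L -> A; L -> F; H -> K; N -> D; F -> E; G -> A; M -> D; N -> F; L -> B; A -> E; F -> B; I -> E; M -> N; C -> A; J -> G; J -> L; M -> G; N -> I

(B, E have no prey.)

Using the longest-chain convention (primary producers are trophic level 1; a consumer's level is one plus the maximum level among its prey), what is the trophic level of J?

Trophic level 4

E is a producer → level 1.
A eats E → level 2.
G eats A → level 3.
J eats G (level 3); other prey at levels: L 3 → level 4.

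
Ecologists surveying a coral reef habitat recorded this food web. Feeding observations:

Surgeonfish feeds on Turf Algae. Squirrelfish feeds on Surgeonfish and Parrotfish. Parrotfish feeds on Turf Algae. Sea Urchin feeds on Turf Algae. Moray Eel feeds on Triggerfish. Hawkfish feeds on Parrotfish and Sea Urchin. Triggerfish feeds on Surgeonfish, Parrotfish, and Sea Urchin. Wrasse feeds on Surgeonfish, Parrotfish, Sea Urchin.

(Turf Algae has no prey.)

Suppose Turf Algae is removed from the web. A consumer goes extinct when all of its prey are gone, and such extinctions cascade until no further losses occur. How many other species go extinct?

Remove Turf Algae.
Round 1: Parrotfish (all prey gone), Surgeonfish (all prey gone), Sea Urchin (all prey gone) → extinct.
Round 2: Triggerfish (all prey gone), Hawkfish (all prey gone), Wrasse (all prey gone), Squirrelfish (all prey gone) → extinct.
Round 3: Moray Eel (all prey gone) → extinct.
No further losses. Total secondary extinctions: 8.

8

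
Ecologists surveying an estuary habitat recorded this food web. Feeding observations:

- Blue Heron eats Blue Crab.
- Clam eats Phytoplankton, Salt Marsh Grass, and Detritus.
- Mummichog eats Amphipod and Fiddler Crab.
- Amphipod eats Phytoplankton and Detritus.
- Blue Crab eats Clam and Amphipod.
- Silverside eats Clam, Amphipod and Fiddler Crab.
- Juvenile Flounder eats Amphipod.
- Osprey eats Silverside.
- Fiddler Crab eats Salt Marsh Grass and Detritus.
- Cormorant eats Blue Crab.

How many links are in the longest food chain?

One longest chain: Phytoplankton → Amphipod → Silverside → Osprey.
It has 4 species and 3 links.

3 links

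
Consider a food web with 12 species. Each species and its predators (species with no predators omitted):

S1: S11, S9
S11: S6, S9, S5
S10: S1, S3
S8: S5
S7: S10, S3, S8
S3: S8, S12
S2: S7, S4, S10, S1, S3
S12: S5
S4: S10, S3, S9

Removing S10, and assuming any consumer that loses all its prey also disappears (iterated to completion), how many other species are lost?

0

Remove S10.
Every predator of it retains at least one other prey: S1 still has S2; S3 still has S2, S7, S4.
No consumer loses all prey, so no secondary extinctions occur.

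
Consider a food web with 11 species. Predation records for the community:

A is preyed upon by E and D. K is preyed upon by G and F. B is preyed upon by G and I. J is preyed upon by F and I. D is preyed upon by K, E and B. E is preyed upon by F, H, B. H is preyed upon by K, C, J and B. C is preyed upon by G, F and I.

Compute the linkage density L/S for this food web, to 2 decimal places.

There are L = 21 links among S = 11 species.
L/S = 21/11 = 1.9091 ≈ 1.91.

L/S = 1.91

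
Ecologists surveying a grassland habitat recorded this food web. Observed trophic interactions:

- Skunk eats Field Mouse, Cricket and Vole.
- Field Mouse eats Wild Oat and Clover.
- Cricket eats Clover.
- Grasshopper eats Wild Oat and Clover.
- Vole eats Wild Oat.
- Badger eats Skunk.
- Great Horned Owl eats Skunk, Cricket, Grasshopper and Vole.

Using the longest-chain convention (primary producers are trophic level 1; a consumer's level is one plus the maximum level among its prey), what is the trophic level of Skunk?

Trophic level 3

Clover is a producer → level 1.
Cricket eats Clover → level 2.
Skunk eats Cricket (level 2); other prey at levels: Field Mouse 2, Vole 2 → level 3.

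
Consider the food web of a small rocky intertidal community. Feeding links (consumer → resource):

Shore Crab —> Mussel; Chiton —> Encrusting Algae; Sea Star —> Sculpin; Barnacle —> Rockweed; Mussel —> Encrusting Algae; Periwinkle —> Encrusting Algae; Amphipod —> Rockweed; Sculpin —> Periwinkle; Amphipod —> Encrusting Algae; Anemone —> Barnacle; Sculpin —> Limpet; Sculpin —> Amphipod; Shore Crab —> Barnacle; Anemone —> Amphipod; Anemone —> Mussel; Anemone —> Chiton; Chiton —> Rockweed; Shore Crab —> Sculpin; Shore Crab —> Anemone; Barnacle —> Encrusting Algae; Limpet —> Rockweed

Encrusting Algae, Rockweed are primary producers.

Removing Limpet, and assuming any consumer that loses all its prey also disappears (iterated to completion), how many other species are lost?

0

Remove Limpet.
Every predator of it retains at least one other prey: Sculpin still has Amphipod, Periwinkle.
No consumer loses all prey, so no secondary extinctions occur.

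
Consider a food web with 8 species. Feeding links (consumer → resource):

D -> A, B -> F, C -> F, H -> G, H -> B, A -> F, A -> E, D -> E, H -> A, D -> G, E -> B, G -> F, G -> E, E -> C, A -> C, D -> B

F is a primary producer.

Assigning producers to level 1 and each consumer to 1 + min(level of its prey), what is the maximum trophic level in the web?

Producers (level 1): F.
Following each consumer down to its lowest-level prey: F → B → D (levels 1 through 3).
All prey of D (B 2, G 2, A 2, E 3) are at level 2 or above, so D is at level 1 + 2 = 3.
Every consumer has at least one prey at level 2 or below, so none exceeds level 3.

3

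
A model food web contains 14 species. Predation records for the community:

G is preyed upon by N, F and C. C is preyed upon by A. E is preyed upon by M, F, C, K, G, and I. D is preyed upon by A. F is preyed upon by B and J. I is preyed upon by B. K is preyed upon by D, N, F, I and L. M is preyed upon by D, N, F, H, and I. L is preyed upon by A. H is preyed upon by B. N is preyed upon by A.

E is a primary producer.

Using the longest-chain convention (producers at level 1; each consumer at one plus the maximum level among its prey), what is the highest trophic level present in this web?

4

Producers (level 1): E.
E → M → H → B gives B level 4.
No species has a prey at level 4, so no species reaches level 5.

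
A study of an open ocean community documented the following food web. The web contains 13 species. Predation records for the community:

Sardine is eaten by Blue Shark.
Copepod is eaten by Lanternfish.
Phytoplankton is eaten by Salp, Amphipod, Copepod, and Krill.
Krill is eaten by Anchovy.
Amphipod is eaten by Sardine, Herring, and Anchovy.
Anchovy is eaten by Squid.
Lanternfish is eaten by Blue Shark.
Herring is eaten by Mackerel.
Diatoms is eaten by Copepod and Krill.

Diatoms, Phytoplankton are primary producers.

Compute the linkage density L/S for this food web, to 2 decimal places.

L/S = 1.15

There are L = 15 links among S = 13 species.
L/S = 15/13 = 1.1538 ≈ 1.15.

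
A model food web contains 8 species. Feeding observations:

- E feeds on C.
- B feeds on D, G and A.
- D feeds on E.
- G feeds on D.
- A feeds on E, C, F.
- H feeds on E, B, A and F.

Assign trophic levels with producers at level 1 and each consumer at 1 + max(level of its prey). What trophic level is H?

C is a producer → level 1.
E eats C → level 2.
D eats E → level 3.
G eats D → level 4.
B eats G (level 4); other prey at levels: A 3, D 3 → level 5.
H eats B (level 5); other prey at levels: F 1, E 2, A 3 → level 6.

Trophic level 6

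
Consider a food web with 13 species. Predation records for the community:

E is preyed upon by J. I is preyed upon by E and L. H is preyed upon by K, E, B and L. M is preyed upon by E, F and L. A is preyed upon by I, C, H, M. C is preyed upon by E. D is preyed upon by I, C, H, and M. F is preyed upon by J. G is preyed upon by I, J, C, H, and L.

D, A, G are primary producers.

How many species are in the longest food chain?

4 species

One longest chain: D → I → E → J.
It has 4 species and 3 links.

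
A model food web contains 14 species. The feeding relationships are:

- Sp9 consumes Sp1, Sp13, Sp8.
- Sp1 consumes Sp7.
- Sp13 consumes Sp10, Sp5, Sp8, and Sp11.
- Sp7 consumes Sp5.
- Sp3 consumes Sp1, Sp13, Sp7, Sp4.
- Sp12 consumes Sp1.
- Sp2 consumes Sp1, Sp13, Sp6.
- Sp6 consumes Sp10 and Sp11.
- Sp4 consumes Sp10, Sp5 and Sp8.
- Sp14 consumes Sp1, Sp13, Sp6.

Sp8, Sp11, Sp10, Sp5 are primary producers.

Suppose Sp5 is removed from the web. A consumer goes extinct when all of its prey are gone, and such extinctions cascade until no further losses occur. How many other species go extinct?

3

Remove Sp5.
Round 1: Sp7 (all prey gone) → extinct.
Round 2: Sp1 (all prey gone) → extinct.
Round 3: Sp12 (all prey gone) → extinct.
No further losses. Total secondary extinctions: 3.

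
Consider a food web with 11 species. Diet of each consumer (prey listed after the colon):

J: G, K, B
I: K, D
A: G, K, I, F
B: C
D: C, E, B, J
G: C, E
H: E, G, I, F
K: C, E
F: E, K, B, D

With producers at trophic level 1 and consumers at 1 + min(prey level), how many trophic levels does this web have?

Producers (level 1): C, E.
Following each consumer down to its lowest-level prey: E → F → A (levels 1 through 3).
All prey of A (F 2, G 2, K 2, I 3) are at level 2 or above, so A is at level 1 + 2 = 3.
Every consumer has at least one prey at level 2 or below, so none exceeds level 3.

3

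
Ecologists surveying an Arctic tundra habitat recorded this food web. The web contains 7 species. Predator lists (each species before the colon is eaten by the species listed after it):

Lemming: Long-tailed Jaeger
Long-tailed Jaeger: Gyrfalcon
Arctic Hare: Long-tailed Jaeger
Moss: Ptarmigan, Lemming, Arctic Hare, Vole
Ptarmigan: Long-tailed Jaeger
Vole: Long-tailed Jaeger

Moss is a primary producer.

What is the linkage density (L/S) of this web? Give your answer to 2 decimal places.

L/S = 1.29

There are L = 9 links among S = 7 species.
L/S = 9/7 = 1.2857 ≈ 1.29.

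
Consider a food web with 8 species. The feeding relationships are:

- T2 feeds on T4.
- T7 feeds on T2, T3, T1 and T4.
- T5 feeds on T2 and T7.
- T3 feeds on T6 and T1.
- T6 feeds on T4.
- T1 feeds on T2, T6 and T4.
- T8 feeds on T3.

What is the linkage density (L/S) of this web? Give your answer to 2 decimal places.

L/S = 1.75

There are L = 14 links among S = 8 species.
L/S = 14/8 = 1.7500 ≈ 1.75.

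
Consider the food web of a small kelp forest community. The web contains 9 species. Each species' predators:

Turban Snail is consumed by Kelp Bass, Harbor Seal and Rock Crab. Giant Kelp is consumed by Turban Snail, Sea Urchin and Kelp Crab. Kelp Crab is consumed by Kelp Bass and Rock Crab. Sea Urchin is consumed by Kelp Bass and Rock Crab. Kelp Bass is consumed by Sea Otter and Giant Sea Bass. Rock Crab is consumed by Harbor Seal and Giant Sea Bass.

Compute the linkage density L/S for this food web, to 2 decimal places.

L/S = 1.56

There are L = 14 links among S = 9 species.
L/S = 14/9 = 1.5556 ≈ 1.56.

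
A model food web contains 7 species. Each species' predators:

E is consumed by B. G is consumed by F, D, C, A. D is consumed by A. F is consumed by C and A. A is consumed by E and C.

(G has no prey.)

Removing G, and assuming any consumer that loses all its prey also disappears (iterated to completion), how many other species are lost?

6

Remove G.
Round 1: D (all prey gone), F (all prey gone) → extinct.
Round 2: A (all prey gone) → extinct.
Round 3: E (all prey gone), C (all prey gone) → extinct.
Round 4: B (all prey gone) → extinct.
No further losses. Total secondary extinctions: 6.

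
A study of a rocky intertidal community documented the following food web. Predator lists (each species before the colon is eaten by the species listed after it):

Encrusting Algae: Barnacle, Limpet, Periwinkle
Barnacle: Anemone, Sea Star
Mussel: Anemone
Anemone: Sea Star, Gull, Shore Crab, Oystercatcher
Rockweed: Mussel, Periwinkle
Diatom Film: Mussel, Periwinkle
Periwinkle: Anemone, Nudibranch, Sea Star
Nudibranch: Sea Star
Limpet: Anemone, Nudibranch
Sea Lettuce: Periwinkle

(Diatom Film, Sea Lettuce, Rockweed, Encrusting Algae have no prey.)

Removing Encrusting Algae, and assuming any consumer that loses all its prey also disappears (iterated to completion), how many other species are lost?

Remove Encrusting Algae.
Round 1: Barnacle (all prey gone), Limpet (all prey gone) → extinct.
No further losses. Total secondary extinctions: 2.

2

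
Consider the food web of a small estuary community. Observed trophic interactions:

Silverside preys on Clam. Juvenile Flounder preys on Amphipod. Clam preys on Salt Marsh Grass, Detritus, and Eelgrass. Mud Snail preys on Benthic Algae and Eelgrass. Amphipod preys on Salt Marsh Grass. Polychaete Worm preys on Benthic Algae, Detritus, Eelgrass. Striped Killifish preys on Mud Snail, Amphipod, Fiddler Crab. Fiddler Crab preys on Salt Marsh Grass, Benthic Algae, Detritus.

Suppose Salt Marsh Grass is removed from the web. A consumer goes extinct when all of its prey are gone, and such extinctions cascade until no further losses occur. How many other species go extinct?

Remove Salt Marsh Grass.
Round 1: Amphipod (all prey gone) → extinct.
Round 2: Juvenile Flounder (all prey gone) → extinct.
No further losses. Total secondary extinctions: 2.

2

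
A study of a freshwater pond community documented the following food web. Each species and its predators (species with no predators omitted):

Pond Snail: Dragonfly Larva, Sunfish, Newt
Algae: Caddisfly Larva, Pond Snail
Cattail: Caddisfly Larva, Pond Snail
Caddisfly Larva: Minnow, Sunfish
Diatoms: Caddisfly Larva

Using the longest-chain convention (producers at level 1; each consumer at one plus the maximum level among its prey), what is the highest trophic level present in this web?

3

Producers (level 1): Cattail, Diatoms, Algae.
Cattail → Pond Snail → Dragonfly Larva gives Dragonfly Larva level 3.
No species has a prey at level 3, so no species reaches level 4.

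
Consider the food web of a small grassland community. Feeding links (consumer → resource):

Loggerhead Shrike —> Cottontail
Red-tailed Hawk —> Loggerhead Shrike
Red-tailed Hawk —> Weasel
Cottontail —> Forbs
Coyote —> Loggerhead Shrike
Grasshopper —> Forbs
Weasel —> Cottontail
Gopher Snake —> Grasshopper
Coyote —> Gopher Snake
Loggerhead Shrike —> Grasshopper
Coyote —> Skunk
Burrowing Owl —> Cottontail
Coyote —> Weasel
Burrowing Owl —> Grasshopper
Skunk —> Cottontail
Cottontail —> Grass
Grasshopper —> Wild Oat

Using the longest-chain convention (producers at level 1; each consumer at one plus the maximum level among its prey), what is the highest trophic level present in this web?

4

Producers (level 1): Forbs, Grass, Wild Oat.
Forbs → Cottontail → Weasel → Coyote gives Coyote level 4.
No species has a prey at level 4, so no species reaches level 5.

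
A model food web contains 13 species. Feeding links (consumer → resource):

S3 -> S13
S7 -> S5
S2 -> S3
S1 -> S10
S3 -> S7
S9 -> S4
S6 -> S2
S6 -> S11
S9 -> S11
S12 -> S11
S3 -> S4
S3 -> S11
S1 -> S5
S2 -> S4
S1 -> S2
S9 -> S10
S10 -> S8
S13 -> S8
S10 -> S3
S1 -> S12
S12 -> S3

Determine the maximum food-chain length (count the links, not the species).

One longest chain: S8 → S13 → S3 → S12 → S1.
It has 5 species and 4 links.

4 links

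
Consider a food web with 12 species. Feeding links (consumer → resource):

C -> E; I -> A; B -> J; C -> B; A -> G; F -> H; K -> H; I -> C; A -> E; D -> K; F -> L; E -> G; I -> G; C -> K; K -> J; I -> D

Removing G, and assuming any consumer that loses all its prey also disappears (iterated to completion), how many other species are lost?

2

Remove G.
Round 1: E (all prey gone) → extinct.
Round 2: A (all prey gone) → extinct.
No further losses. Total secondary extinctions: 2.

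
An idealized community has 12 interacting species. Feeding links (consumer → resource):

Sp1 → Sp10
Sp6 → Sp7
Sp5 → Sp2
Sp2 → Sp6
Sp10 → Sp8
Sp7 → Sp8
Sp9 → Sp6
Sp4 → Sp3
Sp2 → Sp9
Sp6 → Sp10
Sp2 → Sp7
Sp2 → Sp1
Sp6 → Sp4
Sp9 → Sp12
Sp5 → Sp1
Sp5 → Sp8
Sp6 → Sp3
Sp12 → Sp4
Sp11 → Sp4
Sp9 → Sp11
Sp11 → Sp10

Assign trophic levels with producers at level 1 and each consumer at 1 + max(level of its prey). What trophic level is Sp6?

Trophic level 3

Sp8 is a producer → level 1.
Sp7 eats Sp8 → level 2.
Sp6 eats Sp7 (level 2); other prey at levels: Sp3 1, Sp10 2, Sp4 2 → level 3.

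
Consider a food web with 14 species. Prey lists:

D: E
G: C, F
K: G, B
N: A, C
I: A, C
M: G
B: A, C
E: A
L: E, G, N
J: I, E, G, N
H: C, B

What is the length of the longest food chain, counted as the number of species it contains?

One longest chain: C → G → K.
It has 3 species and 2 links.

3 species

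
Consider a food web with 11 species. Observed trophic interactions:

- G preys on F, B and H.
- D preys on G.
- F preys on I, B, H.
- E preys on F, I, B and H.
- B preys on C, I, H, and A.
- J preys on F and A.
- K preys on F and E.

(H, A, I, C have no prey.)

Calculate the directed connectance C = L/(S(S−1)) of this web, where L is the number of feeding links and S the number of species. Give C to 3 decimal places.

C = 0.173

The web has S = 11 species and L = 19 feeding links.
C = L / (S(S−1)) = 19 / 110 = 0.1727 ≈ 0.173.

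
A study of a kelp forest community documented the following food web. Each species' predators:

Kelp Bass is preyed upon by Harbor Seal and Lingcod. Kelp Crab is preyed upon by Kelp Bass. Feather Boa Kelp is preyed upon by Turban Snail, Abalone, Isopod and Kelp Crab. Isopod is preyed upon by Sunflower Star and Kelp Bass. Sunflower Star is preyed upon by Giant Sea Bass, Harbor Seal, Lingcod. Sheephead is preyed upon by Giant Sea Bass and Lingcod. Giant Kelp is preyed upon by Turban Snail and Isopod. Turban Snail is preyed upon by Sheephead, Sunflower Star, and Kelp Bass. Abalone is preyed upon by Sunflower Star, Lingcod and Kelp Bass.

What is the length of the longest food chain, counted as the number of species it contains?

One longest chain: Feather Boa Kelp → Turban Snail → Sheephead → Giant Sea Bass.
It has 4 species and 3 links.

4 species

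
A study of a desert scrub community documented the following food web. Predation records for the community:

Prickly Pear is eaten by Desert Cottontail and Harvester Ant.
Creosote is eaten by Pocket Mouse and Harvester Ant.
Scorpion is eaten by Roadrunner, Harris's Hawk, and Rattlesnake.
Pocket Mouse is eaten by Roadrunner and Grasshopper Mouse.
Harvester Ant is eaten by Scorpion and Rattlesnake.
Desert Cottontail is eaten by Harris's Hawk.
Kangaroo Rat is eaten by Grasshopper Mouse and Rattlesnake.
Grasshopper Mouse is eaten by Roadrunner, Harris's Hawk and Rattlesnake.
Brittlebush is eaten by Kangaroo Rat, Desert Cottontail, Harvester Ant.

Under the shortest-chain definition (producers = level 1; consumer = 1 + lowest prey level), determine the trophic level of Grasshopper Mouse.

Trophic level 3

Creosote is a producer → level 1.
Pocket Mouse eats Creosote → level 2.
Grasshopper Mouse eats Pocket Mouse → level 3.
No prey of Grasshopper Mouse is below level 2, so 3 is the minimum.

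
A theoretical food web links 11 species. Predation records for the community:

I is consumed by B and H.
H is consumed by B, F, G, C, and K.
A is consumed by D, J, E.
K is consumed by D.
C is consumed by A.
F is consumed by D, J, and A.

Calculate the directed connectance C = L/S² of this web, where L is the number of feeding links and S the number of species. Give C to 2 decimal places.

C = 0.12

The web has S = 11 species and L = 15 feeding links.
C = L / S² = 15 / 121 = 0.1240 ≈ 0.12.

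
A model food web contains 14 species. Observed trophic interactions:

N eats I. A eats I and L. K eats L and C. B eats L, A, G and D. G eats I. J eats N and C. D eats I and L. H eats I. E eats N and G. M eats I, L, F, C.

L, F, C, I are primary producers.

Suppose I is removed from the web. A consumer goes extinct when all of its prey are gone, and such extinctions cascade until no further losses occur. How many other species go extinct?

4

Remove I.
Round 1: N (all prey gone), H (all prey gone), G (all prey gone) → extinct.
Round 2: E (all prey gone) → extinct.
No further losses. Total secondary extinctions: 4.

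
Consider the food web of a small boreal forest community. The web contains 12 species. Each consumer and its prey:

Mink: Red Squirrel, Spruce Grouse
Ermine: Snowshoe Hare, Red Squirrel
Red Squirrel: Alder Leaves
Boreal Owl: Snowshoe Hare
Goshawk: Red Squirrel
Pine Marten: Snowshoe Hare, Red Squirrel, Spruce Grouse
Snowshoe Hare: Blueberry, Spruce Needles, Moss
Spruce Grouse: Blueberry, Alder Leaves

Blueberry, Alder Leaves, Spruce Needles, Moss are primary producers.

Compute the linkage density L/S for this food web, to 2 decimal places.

There are L = 15 links among S = 12 species.
L/S = 15/12 = 1.2500 ≈ 1.25.

L/S = 1.25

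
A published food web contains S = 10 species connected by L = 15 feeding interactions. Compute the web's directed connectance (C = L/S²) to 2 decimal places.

C = 0.15

The web has S = 10 species and L = 15 feeding links.
C = L / S² = 15 / 100 = 0.1500 ≈ 0.15.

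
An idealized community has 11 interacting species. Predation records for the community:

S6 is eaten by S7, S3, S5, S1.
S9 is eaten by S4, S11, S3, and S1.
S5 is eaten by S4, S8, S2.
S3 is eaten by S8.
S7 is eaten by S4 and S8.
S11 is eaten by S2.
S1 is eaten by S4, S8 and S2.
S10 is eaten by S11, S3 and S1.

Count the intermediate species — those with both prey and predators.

Intermediate species (has both prey and predators): S3, S1, S5, S11, S7.
Count: 5.

5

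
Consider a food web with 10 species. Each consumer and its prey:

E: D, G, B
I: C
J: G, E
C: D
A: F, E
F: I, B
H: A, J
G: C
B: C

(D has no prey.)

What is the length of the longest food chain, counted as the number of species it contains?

6 species

One longest chain: D → C → G → E → J → H.
It has 6 species and 5 links.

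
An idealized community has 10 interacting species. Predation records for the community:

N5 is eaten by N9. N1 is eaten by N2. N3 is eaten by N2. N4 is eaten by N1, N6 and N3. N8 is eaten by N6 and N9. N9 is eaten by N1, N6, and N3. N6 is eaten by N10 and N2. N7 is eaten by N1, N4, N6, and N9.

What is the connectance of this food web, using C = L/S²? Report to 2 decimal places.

C = 0.17

The web has S = 10 species and L = 17 feeding links.
C = L / S² = 17 / 100 = 0.1700 ≈ 0.17.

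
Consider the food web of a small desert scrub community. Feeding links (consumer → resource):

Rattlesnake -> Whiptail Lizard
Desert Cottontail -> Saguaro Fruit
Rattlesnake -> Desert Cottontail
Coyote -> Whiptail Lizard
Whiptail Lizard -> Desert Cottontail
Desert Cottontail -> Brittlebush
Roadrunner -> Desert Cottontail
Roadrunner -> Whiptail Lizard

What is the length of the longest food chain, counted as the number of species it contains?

4 species

One longest chain: Saguaro Fruit → Desert Cottontail → Whiptail Lizard → Roadrunner.
It has 4 species and 3 links.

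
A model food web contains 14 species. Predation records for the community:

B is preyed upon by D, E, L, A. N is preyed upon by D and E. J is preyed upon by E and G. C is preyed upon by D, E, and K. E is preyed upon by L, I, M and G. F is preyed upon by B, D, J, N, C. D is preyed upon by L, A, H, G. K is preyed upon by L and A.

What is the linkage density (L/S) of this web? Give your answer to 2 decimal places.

L/S = 1.86

There are L = 26 links among S = 14 species.
L/S = 26/14 = 1.8571 ≈ 1.86.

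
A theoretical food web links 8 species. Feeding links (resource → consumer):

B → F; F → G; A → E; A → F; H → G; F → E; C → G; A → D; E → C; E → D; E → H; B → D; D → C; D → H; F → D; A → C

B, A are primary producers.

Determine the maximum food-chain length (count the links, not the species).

5 links

One longest chain: B → F → E → D → H → G.
It has 6 species and 5 links.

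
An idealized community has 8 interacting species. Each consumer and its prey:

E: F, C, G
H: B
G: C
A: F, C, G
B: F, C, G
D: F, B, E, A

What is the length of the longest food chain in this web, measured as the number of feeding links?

One longest chain: C → G → B → D.
It has 4 species and 3 links.

3 links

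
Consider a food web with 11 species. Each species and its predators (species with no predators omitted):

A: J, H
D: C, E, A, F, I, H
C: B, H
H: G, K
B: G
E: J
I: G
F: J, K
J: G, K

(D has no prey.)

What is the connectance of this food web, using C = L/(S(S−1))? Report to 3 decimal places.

The web has S = 11 species and L = 19 feeding links.
C = L / (S(S−1)) = 19 / 110 = 0.1727 ≈ 0.173.

C = 0.173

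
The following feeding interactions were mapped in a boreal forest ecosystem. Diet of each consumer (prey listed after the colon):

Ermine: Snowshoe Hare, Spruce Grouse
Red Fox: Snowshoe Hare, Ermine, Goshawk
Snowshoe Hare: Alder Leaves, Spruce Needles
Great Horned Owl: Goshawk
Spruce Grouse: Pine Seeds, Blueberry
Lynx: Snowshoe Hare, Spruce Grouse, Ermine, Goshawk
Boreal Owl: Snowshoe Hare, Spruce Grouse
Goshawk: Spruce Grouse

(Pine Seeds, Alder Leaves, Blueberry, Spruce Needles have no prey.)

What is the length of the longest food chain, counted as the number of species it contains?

One longest chain: Pine Seeds → Spruce Grouse → Goshawk → Red Fox.
It has 4 species and 3 links.

4 species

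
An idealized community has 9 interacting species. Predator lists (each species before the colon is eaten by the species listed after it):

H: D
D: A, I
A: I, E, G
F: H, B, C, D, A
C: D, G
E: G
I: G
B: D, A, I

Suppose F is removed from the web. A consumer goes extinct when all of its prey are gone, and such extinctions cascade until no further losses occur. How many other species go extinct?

Remove F.
Round 1: H (all prey gone), B (all prey gone), C (all prey gone) → extinct.
Round 2: D (all prey gone) → extinct.
Round 3: A (all prey gone) → extinct.
Round 4: I (all prey gone), E (all prey gone) → extinct.
Round 5: G (all prey gone) → extinct.
No further losses. Total secondary extinctions: 8.

8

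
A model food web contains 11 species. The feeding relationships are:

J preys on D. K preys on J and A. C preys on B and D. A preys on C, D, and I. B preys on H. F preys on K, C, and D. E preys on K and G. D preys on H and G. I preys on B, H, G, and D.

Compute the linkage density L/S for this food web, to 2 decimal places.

There are L = 20 links among S = 11 species.
L/S = 20/11 = 1.8182 ≈ 1.82.

L/S = 1.82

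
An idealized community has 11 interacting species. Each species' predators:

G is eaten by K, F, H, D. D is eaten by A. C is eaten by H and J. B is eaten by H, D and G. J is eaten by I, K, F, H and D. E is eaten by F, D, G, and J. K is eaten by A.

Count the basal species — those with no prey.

Basal species (no prey listed): E, B, C.
Count: 3.

3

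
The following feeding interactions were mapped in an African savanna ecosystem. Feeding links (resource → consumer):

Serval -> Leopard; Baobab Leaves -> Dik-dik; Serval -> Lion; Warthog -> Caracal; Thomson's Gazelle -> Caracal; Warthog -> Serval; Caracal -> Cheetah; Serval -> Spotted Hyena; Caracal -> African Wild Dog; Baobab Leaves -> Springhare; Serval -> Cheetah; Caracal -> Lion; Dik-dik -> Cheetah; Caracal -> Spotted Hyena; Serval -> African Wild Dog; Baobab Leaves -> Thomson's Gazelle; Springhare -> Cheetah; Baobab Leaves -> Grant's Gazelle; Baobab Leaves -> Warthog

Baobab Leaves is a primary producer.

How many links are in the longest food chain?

One longest chain: Baobab Leaves → Warthog → Caracal → African Wild Dog.
It has 4 species and 3 links.

3 links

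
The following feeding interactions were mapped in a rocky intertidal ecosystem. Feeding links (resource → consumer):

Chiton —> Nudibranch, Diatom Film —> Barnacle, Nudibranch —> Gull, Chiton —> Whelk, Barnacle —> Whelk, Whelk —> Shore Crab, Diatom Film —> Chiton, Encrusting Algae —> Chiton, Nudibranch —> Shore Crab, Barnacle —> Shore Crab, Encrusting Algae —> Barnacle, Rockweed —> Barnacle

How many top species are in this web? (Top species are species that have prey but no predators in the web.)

Top species (has prey, but nothing eats it): Shore Crab, Gull.
Count: 2.

2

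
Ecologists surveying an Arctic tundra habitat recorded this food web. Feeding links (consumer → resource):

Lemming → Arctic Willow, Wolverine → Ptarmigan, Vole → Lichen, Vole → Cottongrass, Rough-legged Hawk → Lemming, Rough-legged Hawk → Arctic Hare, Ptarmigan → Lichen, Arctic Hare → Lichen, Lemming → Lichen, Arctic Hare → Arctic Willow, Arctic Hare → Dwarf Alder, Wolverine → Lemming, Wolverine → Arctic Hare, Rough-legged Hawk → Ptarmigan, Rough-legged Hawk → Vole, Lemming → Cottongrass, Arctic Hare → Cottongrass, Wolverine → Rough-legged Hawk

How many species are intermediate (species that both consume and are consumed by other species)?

5

Intermediate species (has both prey and predators): Lemming, Vole, Ptarmigan, Arctic Hare, Rough-legged Hawk.
Count: 5.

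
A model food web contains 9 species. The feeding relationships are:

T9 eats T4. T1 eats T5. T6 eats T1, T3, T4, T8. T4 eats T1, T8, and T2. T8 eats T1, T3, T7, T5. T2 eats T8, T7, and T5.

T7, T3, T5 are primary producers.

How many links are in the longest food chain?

5 links

One longest chain: T5 → T1 → T8 → T2 → T4 → T6.
It has 6 species and 5 links.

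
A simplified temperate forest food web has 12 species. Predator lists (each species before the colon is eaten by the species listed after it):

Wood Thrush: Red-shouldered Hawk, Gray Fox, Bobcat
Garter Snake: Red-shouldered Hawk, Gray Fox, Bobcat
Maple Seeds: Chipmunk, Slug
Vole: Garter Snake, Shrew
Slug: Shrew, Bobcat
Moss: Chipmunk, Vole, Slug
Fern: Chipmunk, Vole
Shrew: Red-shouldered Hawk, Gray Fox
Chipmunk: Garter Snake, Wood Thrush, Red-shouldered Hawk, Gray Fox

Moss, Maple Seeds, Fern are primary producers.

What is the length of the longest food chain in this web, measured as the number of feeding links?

3 links

One longest chain: Moss → Vole → Shrew → Red-shouldered Hawk.
It has 4 species and 3 links.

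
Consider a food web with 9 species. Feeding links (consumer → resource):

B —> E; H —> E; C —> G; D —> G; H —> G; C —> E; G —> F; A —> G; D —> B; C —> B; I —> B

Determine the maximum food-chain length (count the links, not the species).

2 links

One longest chain: F → G → D.
It has 3 species and 2 links.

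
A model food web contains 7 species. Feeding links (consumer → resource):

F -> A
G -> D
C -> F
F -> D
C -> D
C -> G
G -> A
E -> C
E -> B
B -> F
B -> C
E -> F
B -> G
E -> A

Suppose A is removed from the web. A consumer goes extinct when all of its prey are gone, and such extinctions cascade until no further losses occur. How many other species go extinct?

Remove A.
Every predator of it retains at least one other prey: F still has D; G still has D; E still has F, C, B.
No consumer loses all prey, so no secondary extinctions occur.

0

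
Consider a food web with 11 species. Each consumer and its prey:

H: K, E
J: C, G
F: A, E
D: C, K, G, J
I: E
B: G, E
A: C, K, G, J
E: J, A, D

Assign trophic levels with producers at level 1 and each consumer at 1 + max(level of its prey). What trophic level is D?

Trophic level 3

C is a producer → level 1.
J eats C (level 1); other prey at levels: G 1 → level 2.
D eats J (level 2); other prey at levels: C 1, K 1, G 1 → level 3.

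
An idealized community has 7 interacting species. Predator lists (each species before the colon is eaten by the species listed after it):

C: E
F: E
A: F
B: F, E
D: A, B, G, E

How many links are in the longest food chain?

3 links

One longest chain: D → A → F → E.
It has 4 species and 3 links.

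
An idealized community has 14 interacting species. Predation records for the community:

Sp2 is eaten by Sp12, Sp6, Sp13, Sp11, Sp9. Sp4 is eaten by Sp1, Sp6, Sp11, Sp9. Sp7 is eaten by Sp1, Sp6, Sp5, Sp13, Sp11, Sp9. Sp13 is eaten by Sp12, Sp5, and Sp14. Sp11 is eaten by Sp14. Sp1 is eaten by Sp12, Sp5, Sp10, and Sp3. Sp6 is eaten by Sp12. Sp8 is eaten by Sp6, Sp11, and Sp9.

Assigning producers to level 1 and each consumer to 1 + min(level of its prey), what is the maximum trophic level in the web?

3

Producers (level 1): Sp8, Sp2, Sp7, Sp4.
Following each consumer down to its lowest-level prey: Sp8 → Sp11 → Sp14 (levels 1 through 3).
All prey of Sp14 (Sp11 2, Sp13 2) are at level 2 or above, so Sp14 is at level 1 + 2 = 3.
Every consumer has at least one prey at level 2 or below, so none exceeds level 3.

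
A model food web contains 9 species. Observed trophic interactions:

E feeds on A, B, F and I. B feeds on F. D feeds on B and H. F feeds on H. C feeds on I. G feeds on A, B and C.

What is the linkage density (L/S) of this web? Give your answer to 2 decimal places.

L/S = 1.33

There are L = 12 links among S = 9 species.
L/S = 12/9 = 1.3333 ≈ 1.33.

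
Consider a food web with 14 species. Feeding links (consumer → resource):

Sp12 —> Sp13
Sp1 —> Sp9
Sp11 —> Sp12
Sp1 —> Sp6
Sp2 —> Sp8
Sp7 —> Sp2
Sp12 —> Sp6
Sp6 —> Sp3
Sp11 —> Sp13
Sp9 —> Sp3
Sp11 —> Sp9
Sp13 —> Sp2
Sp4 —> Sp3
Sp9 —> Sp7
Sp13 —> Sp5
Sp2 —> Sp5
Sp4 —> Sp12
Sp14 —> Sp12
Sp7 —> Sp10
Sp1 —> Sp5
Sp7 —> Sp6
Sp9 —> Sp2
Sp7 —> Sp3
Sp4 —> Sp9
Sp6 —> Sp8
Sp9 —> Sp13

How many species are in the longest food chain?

One longest chain: Sp8 → Sp2 → Sp13 → Sp12 → Sp11.
It has 5 species and 4 links.

5 species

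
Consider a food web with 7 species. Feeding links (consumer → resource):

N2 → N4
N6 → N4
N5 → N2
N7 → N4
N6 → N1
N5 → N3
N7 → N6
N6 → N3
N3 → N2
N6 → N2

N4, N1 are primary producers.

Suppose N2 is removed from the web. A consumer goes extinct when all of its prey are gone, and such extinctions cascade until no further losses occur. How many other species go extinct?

2

Remove N2.
Round 1: N3 (all prey gone) → extinct.
Round 2: N5 (all prey gone) → extinct.
No further losses. Total secondary extinctions: 2.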